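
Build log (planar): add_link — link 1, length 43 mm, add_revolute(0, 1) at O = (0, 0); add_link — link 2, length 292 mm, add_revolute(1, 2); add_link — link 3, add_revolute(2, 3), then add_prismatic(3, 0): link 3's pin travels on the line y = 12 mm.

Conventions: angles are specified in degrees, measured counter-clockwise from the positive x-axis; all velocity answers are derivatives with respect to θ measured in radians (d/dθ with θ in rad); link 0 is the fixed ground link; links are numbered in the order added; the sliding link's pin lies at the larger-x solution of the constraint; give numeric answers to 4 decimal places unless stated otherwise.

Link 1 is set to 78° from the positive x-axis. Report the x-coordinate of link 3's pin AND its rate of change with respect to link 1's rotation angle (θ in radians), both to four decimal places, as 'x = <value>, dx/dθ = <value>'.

geometry: r = 43 mm, L = 292 mm, e = 12 mm
crank pin P = (r cos θ, r sin θ) = (8.940203, 42.060347)
h = r sin θ − e = 42.060347 − 12 = 30.060347
x = r cos θ + √(L² − h²) = 8.940203 + 290.448576 = 299.388779
dx/dθ = −r sin θ − h·r cos θ/√(L² − h²) (θ in radians; h = 30.060347) = -42.985625

x = 299.3888, dx/dθ = -42.9856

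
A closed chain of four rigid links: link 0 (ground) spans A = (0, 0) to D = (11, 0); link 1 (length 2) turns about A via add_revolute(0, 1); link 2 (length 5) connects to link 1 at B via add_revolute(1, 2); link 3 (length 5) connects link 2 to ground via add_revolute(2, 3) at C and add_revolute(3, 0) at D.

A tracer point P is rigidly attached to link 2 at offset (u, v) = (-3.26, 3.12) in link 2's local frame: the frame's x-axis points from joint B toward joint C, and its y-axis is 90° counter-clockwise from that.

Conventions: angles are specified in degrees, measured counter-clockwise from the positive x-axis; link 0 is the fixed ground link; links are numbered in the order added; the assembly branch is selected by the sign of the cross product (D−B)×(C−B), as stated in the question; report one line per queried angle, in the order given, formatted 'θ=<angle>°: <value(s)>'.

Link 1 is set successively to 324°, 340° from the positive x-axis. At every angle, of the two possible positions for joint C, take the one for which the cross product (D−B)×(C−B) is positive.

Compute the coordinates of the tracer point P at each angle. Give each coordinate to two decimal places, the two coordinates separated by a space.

A=(0,0), D=(11.00,0)
θ=324°: B = A + 2.00·(cos324°, sin324°) = (1.6180, -1.1756)
θ=324°: |BD| = 9.4553
θ=324°: circle(B,5.00) ∩ circle(D,5.00): a=4.7277, h=1.6276
θ=324°:   candidates: C₊=(6.1067,1.0272) cross=15.390; C₋=(6.5114,-2.2028) cross=-15.390
θ=324°:   branch + wants cross > 0 → take C=(6.1067,1.0272) (cross=15.390)
θ=324°: ex = (C−B)/|BC| = (0.8977,0.4406); ey = (-0.4406,0.8977)
θ=324°: P = B + -3.26·ex + 3.12·ey = (-2.6831,0.1891)
θ=340°: B = A + 2.00·(cos340°, sin340°) = (1.8794, -0.6840)
θ=340°: |BD| = 9.1462
θ=340°: circle(B,5.00) ∩ circle(D,5.00): a=4.5731, h=2.0215
θ=340°:   candidates: C₊=(6.2885,1.6739) cross=18.489; C₋=(6.5909,-2.3579) cross=-18.489
θ=340°:   branch + wants cross > 0 → take C=(6.2885,1.6739) (cross=18.489)
θ=340°: ex = (C−B)/|BC| = (0.8818,0.4716); ey = (-0.4716,0.8818)
θ=340°: P = B + -3.26·ex + 3.12·ey = (-2.4667,0.5299)

θ=324°: -2.68 0.19
θ=340°: -2.47 0.53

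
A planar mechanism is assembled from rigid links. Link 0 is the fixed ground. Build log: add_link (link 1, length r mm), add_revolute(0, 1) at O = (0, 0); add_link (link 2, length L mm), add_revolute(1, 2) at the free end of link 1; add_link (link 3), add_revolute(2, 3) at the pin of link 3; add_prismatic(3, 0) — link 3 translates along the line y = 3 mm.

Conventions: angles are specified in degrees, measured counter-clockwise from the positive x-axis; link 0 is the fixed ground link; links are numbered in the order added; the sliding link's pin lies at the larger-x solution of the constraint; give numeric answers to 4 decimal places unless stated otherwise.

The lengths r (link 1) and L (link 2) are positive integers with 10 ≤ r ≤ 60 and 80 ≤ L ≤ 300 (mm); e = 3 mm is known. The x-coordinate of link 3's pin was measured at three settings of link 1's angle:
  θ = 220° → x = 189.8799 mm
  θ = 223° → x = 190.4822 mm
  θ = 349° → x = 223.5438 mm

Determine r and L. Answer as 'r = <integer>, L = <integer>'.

constraint per measurement: (x − r cos θ)² + (r sin θ − e)² = L²
subtracting the θ₁ and θ₂ equations cancels the r² and L² terms:
r = (x₁² − x₂²) / (2[(x₁cos θ₁ + e sin θ₁) − (x₂cos θ₂ + e sin θ₂)]) = 18.9993 → r = 19
L² = (x₁ − r cos θ₁)² + (r sin θ₁ − e)² = 42024.9990 → L = 205.0000 → L = 205
check at θ₃=349°: x = 223.5438 (printed 223.5438) ✓

r = 19, L = 205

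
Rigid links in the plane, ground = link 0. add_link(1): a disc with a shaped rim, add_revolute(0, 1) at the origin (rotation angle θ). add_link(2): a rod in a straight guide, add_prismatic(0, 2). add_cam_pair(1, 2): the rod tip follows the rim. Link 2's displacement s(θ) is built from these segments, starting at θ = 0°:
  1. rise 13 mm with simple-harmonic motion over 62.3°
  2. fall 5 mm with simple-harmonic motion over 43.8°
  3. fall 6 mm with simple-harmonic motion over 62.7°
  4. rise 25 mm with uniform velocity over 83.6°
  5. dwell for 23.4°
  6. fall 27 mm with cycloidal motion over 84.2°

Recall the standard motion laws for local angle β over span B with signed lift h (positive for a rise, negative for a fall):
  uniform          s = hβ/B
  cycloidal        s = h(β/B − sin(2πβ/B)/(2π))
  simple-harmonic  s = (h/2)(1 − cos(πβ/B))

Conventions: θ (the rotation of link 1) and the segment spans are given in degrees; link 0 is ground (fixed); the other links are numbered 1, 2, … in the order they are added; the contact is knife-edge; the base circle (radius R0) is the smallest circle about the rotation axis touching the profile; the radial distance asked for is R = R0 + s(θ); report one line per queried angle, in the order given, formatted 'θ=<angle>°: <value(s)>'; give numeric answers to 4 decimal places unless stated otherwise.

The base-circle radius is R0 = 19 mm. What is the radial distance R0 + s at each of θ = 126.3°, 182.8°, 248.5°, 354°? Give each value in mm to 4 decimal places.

segment 1 (0° to 62.3°, simple-harmonic, h = 13) is passed completely: s = 0.0000 + (13) = 13.0000
segment 2 (62.3° to 106.1°, simple-harmonic, h = -5) is passed completely: s = 13.0000 + (-5) = 8.0000
θ = 126.3° falls in segment 3 (106.1° to 168.8°, simple-harmonic, h = -6): β = 126.3 − 106.1 = 20.2°, B = 62.7°; Δs = -6/2·(1 − cos(π·0.3222)) = -1.4098; s = 8.0000 − 1.4098 = 6.5902
segment 3 (106.1° to 168.8°, simple-harmonic, h = -6) is passed completely: s = 8.0000 + (-6) = 2.0000
θ = 182.8° falls in segment 4 (168.8° to 252.4°, uniform, h = 25): β = 182.8 − 168.8 = 14°, B = 83.6°; Δs = 25·14/83.6 = 4.1866; s = 2.0000 + 4.1866 = 6.1866
θ = 248.5° falls in segment 4 (168.8° to 252.4°, uniform, h = 25): β = 248.5 − 168.8 = 79.7°, B = 83.6°; Δs = 25·79.7/83.6 = 23.8337; s = 2.0000 + 23.8337 = 25.8337
segment 4 (168.8° to 252.4°, uniform, h = 25) is passed completely: s = 2.0000 + (25) = 27.0000
segment 5 (252.4° to 275.8°, dwell): s unchanged at 27.0000
θ = 354° falls in segment 6 (275.8° to 360°, cycloidal, h = -27): β = 354 − 275.8 = 78.2°, B = 84.2°; Δs = -27·(0.9287 − sin(2π·0.9287)/(2π)) = -26.9364; s = 27.0000 − 26.9364 = 0.0636
θ=126.3°: R = R0 + s = 19 + 6.5902 = 25.5902
θ=182.8°: R = R0 + s = 19 + 6.1866 = 25.1866
θ=248.5°: R = R0 + s = 19 + 25.8337 = 44.8337
θ=354°: R = R0 + s = 19 + 0.0636 = 19.0636

θ=126.3°: 25.5902
θ=182.8°: 25.1866
θ=248.5°: 44.8337
θ=354°: 19.0636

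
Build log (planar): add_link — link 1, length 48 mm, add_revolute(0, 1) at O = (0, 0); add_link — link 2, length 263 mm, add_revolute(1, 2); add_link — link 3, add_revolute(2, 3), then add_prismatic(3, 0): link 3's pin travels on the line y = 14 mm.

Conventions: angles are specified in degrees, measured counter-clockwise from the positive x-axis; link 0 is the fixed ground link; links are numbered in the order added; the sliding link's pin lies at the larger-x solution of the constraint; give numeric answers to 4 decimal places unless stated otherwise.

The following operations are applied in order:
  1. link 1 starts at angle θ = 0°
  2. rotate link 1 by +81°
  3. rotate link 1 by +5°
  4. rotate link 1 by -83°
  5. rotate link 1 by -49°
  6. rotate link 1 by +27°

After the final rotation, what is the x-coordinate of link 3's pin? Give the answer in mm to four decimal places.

geometry: r = 48 mm, L = 263 mm, e = 14 mm; θ starts at 0°
rotate link 1 by +81°: θ ← 0° +81° = 81°
rotate link 1 by +5°: θ ← 81° +5° = 86°
rotate link 1 by -83°: θ ← 86° -83° = 3°
rotate link 1 by -49°: θ ← 3° -49° = -46°
rotate link 1 by +27°: θ ← -46° +27° = -19°
crank pin P = (r cos θ, r sin θ) = (45.384892, -15.627271)
h = r sin θ − e = -15.627271 − 14 = -29.627271
x = r cos θ + √(L² − h²) = 45.384892 + 261.325898 = 306.710789

306.7108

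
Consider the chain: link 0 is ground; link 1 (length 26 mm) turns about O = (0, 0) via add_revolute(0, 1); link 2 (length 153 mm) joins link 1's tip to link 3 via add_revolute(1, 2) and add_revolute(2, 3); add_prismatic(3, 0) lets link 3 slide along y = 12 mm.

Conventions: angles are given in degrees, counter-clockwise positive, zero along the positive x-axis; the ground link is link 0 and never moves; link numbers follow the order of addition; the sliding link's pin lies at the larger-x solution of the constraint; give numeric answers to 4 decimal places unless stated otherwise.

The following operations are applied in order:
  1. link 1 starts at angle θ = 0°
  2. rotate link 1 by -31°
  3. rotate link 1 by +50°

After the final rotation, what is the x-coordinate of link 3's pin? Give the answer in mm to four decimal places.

geometry: r = 26 mm, L = 153 mm, e = 12 mm; θ starts at 0°
rotate link 1 by -31°: θ ← 0° -31° = -31°
rotate link 1 by +50°: θ ← -31° +50° = 19°
crank pin P = (r cos θ, r sin θ) = (24.583483, 8.464772)
h = r sin θ − e = 8.464772 − 12 = -3.535228
x = r cos θ + √(L² − h²) = 24.583483 + 152.959152 = 177.542635

177.5426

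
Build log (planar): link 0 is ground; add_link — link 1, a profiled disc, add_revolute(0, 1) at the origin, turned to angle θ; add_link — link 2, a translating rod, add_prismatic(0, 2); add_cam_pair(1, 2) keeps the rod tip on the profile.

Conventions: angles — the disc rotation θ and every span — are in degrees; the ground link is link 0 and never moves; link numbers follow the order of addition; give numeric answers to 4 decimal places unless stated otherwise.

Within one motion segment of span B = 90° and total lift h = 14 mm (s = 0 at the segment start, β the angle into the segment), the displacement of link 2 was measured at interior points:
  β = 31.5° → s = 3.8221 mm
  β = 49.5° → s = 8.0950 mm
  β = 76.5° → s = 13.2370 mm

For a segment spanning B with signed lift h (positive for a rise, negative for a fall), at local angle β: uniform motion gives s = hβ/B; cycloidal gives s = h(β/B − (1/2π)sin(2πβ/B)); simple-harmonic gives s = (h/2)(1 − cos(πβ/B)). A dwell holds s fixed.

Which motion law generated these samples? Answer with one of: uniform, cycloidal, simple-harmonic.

candidates at β/B = r: uniform s = h·r (linear in β); cycloidal s = h·(r − sin(2πr)/(2π)); simple-harmonic s = (h/2)(1 − cos(πr))
β=31.5°: printed 3.8221 | uniform 4.9000, cycloidal 3.0974, simple-harmonic 3.8221
β=49.5°: printed 8.0950 | uniform 7.7000, cycloidal 8.3885, simple-harmonic 8.0950
β=76.5°: printed 13.2370 | uniform 11.9000, cycloidal 13.7026, simple-harmonic 13.2370
only one law matches every sample → simple-harmonic

simple-harmonic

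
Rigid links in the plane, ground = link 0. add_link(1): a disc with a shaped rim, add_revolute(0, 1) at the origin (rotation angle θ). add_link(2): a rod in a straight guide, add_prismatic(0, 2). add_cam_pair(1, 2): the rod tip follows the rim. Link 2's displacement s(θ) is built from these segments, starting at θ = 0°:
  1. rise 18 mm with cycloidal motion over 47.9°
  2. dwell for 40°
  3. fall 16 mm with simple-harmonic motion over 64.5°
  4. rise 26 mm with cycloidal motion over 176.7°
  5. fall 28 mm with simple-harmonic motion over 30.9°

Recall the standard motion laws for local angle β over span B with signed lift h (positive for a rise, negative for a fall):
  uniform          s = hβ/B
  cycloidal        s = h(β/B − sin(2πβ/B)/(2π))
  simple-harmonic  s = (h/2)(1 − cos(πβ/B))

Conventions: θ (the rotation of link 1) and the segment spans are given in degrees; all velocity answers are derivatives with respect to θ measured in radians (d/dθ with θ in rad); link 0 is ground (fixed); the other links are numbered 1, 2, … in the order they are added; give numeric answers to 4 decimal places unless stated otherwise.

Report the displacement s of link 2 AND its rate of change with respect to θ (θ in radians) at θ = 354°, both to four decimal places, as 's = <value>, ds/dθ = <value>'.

segment 1 (0° to 47.9°, cycloidal, h = 18) is passed completely: s = 0.0000 + (18) = 18.0000
segment 2 (47.9° to 87.9°, dwell): s unchanged at 18.0000
segment 3 (87.9° to 152.4°, simple-harmonic, h = -16) is passed completely: s = 18.0000 + (-16) = 2.0000
segment 4 (152.4° to 329.1°, cycloidal, h = 26) is passed completely: s = 2.0000 + (26) = 28.0000
θ = 354° falls in segment 5 (329.1° to 360°, simple-harmonic, h = -28): β = 354 − 329.1 = 24.9°, B = 30.9°; Δs = -28/2·(1 − cos(π·0.8058)) = -25.4749; s = 28.0000 − 25.4749 = 2.5251
velocity in seg [329.1°–360°] (simple-harmonic), θ in radians: β = 24.9° = 0.4346 rad, B = 30.9° = 0.5393 rad; ds/dθ = (πh/(2B)) sin(πβ/B) = (π·(-28)/(2·0.5393)) sin(π·0.8058) = -46.720491 mm/rad

s = 2.5251, ds/dθ = -46.7205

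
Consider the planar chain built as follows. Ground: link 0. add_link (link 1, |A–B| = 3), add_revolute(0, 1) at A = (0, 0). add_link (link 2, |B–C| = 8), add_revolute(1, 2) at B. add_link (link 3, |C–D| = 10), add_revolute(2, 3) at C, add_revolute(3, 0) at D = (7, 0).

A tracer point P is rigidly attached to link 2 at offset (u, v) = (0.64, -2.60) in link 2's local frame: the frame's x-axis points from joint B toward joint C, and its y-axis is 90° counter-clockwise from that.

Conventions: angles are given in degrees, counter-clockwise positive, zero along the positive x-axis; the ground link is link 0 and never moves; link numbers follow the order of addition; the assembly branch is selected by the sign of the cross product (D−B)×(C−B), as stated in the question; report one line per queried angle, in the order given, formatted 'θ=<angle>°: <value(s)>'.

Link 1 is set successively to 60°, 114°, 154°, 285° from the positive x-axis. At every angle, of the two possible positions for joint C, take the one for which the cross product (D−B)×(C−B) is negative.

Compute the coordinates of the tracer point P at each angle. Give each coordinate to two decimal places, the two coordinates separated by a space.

A=(0,0), D=(7.00,0)
θ=60°: B = A + 3.00·(cos60°, sin60°) = (1.5000, 2.5981)
θ=60°: |BD| = 6.0828
θ=60°: circle(B,8.00) ∩ circle(D,10.00): a=0.0822, h=7.9996
θ=60°:   candidates: C₊=(4.9911,9.7961) cross=48.660; C₋=(-1.8425,-4.6702) cross=-48.660
θ=60°:   branch - wants cross < 0 → take C=(-1.8425,-4.6702) (cross=-48.660)
θ=60°: ex = (C−B)/|BC| = (-0.4178,-0.9085); ey = (0.9085,-0.4178)
θ=60°: P = B + 0.64·ex + -2.60·ey = (-1.1296,3.1029)
θ=114°: B = A + 3.00·(cos114°, sin114°) = (-1.2202, 2.7406)
θ=114°: |BD| = 8.6650
θ=114°: circle(B,8.00) ∩ circle(D,10.00): a=2.2552, h=7.6755
θ=114°:   candidates: C₊=(3.3469,9.3089) cross=66.509; C₋=(-1.5084,-5.2542) cross=-66.509
θ=114°:   branch - wants cross < 0 → take C=(-1.5084,-5.2542) (cross=-66.509)
θ=114°: ex = (C−B)/|BC| = (-0.0360,-0.9994); ey = (0.9994,-0.0360)
θ=114°: P = B + 0.64·ex + -2.60·ey = (-3.8416,2.1947)
θ=154°: B = A + 3.00·(cos154°, sin154°) = (-2.6964, 1.3151)
θ=154°: |BD| = 9.7852
θ=154°: circle(B,8.00) ∩ circle(D,10.00): a=3.0531, h=7.3945
θ=154°:   candidates: C₊=(1.3228,8.2322) cross=72.356; C₋=(-0.6648,-6.4226) cross=-72.356
θ=154°:   branch - wants cross < 0 → take C=(-0.6648,-6.4226) (cross=-72.356)
θ=154°: ex = (C−B)/|BC| = (0.2539,-0.9672); ey = (0.9672,0.2539)
θ=154°: P = B + 0.64·ex + -2.60·ey = (-5.0486,0.0358)
θ=285°: B = A + 3.00·(cos285°, sin285°) = (0.7765, -2.8978)
θ=285°: |BD| = 6.8651
θ=285°: circle(B,8.00) ∩ circle(D,10.00): a=0.8106, h=7.9588
θ=285°:   candidates: C₊=(-1.8481,4.6594) cross=54.638; C₋=(4.8707,-9.7707) cross=-54.638
θ=285°:   branch - wants cross < 0 → take C=(4.8707,-9.7707) (cross=-54.638)
θ=285°: ex = (C−B)/|BC| = (0.5118,-0.8591); ey = (0.8591,0.5118)
θ=285°: P = B + 0.64·ex + -2.60·ey = (-1.1297,-4.7783)

θ=60°: -1.13 3.10
θ=114°: -3.84 2.19
θ=154°: -5.05 0.04
θ=285°: -1.13 -4.78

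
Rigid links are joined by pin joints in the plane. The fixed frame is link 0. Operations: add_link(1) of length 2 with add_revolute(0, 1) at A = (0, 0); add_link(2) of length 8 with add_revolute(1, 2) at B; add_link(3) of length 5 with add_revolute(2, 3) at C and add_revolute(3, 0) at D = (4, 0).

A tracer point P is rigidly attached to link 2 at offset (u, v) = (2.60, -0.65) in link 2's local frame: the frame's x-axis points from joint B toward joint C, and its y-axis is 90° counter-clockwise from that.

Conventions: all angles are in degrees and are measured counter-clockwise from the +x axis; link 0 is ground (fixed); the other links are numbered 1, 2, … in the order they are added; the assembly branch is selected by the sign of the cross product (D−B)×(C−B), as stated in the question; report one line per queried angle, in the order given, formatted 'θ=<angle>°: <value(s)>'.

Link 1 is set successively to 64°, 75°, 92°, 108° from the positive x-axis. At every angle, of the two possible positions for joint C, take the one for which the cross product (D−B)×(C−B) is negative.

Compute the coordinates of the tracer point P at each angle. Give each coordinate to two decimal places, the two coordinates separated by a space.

A=(0,0), D=(4.00,0)
θ=64°: B = A + 2.00·(cos64°, sin64°) = (0.8767, 1.7976)
θ=64°: |BD| = 3.6036
θ=64°: circle(B,8.00) ∩ circle(D,5.00): a=7.2130, h=3.4601
θ=64°:   candidates: C₊=(8.8543,1.1984) cross=12.469; C₋=(5.4023,-4.7993) cross=-12.469
θ=64°:   branch - wants cross < 0 → take C=(5.4023,-4.7993) (cross=-12.469)
θ=64°: ex = (C−B)/|BC| = (0.5657,-0.8246); ey = (0.8246,0.5657)
θ=64°: P = B + 2.60·ex + -0.65·ey = (1.8116,-0.7141)
θ=75°: B = A + 2.00·(cos75°, sin75°) = (0.5176, 1.9319)
θ=75°: |BD| = 3.9823
θ=75°: circle(B,8.00) ∩ circle(D,5.00): a=6.8878, h=4.0692
θ=75°:   candidates: C₊=(8.5147,2.1488) cross=16.205; C₋=(4.5667,-4.9678) cross=-16.205
θ=75°:   branch - wants cross < 0 → take C=(4.5667,-4.9678) (cross=-16.205)
θ=75°: ex = (C−B)/|BC| = (0.5061,-0.8625); ey = (0.8625,0.5061)
θ=75°: P = B + 2.60·ex + -0.65·ey = (1.2730,-0.6395)
θ=92°: B = A + 2.00·(cos92°, sin92°) = (-0.0698, 1.9988)
θ=92°: |BD| = 4.5341
θ=92°: circle(B,8.00) ∩ circle(D,5.00): a=6.5678, h=4.5677
θ=92°:   candidates: C₊=(7.8390,3.2035) cross=20.711; C₋=(3.8118,-4.9965) cross=-20.711
θ=92°:   branch - wants cross < 0 → take C=(3.8118,-4.9965) (cross=-20.711)
θ=92°: ex = (C−B)/|BC| = (0.4852,-0.8744); ey = (0.8744,0.4852)
θ=92°: P = B + 2.60·ex + -0.65·ey = (0.6234,-0.5900)
θ=108°: B = A + 2.00·(cos108°, sin108°) = (-0.6180, 1.9021)
θ=108°: |BD| = 4.9944
θ=108°: circle(B,8.00) ∩ circle(D,5.00): a=6.4016, h=4.7979
θ=108°:   candidates: C₊=(7.1284,3.9004) cross=23.963; C₋=(3.4738,-4.9722) cross=-23.963
θ=108°:   branch - wants cross < 0 → take C=(3.4738,-4.9722) (cross=-23.963)
θ=108°: ex = (C−B)/|BC| = (0.5115,-0.8593); ey = (0.8593,0.5115)
θ=108°: P = B + 2.60·ex + -0.65·ey = (0.1533,-0.6645)

θ=64°: 1.81 -0.71
θ=75°: 1.27 -0.64
θ=92°: 0.62 -0.59
θ=108°: 0.15 -0.66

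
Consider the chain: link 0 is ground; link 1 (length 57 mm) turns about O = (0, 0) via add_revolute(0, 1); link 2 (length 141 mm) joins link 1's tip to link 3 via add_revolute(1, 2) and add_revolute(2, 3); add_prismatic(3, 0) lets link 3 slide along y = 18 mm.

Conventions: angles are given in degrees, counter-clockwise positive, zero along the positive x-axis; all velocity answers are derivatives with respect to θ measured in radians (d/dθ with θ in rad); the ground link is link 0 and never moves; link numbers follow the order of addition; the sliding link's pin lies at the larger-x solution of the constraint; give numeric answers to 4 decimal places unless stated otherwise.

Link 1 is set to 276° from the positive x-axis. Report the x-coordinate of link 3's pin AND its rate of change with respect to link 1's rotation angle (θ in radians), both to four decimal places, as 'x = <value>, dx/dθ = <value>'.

geometry: r = 57 mm, L = 141 mm, e = 18 mm
crank pin P = (r cos θ, r sin θ) = (5.958122, -56.687748)
h = r sin θ − e = -56.687748 − 18 = -74.687748
x = r cos θ + √(L² − h²) = 5.958122 + 119.594065 = 125.552187
dx/dθ = −r sin θ − h·r cos θ/√(L² − h²) (θ in radians; h = -74.687748) = 60.408658

x = 125.5522, dx/dθ = 60.4087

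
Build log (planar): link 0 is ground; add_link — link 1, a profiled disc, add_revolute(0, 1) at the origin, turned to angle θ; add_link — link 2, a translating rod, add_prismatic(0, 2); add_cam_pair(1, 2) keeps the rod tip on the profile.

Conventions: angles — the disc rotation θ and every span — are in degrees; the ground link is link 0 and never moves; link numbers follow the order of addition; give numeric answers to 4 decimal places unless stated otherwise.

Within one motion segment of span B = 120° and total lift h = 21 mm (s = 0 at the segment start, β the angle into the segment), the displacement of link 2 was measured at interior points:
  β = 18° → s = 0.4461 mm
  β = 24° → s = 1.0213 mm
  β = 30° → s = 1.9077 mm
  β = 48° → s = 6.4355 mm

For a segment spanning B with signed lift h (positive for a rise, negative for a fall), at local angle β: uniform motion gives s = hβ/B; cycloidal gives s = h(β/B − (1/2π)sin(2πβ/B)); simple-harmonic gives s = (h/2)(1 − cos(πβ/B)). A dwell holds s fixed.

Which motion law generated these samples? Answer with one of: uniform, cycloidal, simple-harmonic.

candidates at β/B = r: uniform s = h·r (linear in β); cycloidal s = h·(r − sin(2πr)/(2π)); simple-harmonic s = (h/2)(1 − cos(πr))
β=18°: printed 0.4461 | uniform 3.1500, cycloidal 0.4461, simple-harmonic 1.1444
β=24°: printed 1.0213 | uniform 4.2000, cycloidal 1.0213, simple-harmonic 2.0053
β=30°: printed 1.9077 | uniform 5.2500, cycloidal 1.9077, simple-harmonic 3.0754
β=48°: printed 6.4355 | uniform 8.4000, cycloidal 6.4355, simple-harmonic 7.2553
only one law matches every sample → cycloidal

cycloidal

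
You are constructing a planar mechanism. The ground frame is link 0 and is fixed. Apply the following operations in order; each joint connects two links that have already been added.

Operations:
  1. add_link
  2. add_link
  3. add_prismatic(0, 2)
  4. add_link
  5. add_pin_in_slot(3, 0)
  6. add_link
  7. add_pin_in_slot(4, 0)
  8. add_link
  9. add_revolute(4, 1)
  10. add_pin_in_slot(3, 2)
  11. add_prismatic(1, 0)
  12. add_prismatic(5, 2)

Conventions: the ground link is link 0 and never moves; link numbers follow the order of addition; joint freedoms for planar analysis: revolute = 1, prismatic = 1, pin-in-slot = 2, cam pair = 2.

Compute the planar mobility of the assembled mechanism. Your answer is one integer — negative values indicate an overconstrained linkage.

(L,J1,J2)=(1,0,0); link0 fixed
link1: (2,0,0)
link2: (3,0,0)
P 0-2 [J1]: (3,1,0)
link3: (4,1,0)
PS 3-0 [J2]: (4,1,1)
link4: (5,1,1)
PS 4-0 [J2]: (5,1,2)
link5: (6,1,2)
R 4-1 [J1]: (6,2,2)
PS 3-2 [J2]: (6,2,3)
P 1-0 [J1]: (6,3,3)
P 5-2 [J1]: (6,4,3)
Grübler: 3·5 − 2·4 − 3 = 4

M = 4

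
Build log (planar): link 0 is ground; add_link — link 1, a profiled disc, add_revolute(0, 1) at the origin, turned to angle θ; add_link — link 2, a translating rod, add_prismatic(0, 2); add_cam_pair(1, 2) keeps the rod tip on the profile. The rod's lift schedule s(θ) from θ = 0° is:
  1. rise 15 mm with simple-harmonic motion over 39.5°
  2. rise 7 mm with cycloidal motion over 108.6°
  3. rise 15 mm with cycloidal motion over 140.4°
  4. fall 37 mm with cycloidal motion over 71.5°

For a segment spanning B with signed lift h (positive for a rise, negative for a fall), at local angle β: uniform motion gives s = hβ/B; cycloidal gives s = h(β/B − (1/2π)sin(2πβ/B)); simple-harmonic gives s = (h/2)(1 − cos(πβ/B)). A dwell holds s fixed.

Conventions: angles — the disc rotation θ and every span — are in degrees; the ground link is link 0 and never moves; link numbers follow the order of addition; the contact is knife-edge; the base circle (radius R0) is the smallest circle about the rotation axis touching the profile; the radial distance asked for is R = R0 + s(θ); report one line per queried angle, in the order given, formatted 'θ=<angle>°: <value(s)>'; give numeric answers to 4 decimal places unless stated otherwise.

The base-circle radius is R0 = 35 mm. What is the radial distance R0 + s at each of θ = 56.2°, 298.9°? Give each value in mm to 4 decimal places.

seg 1 [0°–39.5°] simple-harmonic, h=15: full span → s += 15 → s = 15.0000
seg 2 [39.5°–148.1°] cycloidal, h=7: θ=56.2° here. β=16.7, B=108.6. 7·(0.1538 − sin(2π·0.1538)/(2π)) = 0.1598 → s = 15.1598
seg 2 [39.5°–148.1°] cycloidal, h=7: full span → s += 7 → s = 22.0000
seg 3 [148.1°–288.5°] cycloidal, h=15: full span → s += 15 → s = 37.0000
seg 4 [288.5°–360°] cycloidal, h=-37: θ=298.9° here. β=10.4, B=71.5. -37·(0.1455 − sin(2π·0.1455)/(2π)) = -0.7185 → s = 36.2815
θ=56.2°: R = R0 + s = 35 + 15.1598 = 50.1598
θ=298.9°: R = R0 + s = 35 + 36.2815 = 71.2815

θ=56.2°: 50.1598
θ=298.9°: 71.2815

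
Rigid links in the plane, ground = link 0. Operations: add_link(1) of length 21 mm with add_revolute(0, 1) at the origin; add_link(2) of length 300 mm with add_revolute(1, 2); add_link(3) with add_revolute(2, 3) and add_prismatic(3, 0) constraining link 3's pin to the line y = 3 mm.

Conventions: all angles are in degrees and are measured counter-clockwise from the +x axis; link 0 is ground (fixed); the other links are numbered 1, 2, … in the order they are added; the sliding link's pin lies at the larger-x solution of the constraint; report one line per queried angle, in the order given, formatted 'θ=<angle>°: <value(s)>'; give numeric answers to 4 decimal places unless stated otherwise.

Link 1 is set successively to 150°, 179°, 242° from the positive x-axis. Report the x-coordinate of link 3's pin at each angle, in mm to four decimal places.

geometry: r = 21 mm, L = 300 mm, e = 3 mm
θ=150°: crank pin P = (r cos θ, r sin θ) = (-18.186533, 10.500000)
θ=150°: h = r sin θ − e = 10.500000 − 3 = 7.500000
θ=150°: x = r cos θ + √(L² − h²) = -18.186533 + 299.906235 = 281.719702
θ=179°: crank pin P = (r cos θ, r sin θ) = (-20.996802, 0.366501)
θ=179°: h = r sin θ − e = 0.366501 − 3 = -2.633499
θ=179°: x = r cos θ + √(L² − h²) = -20.996802 + 299.988441 = 278.991639
θ=242°: crank pin P = (r cos θ, r sin θ) = (-9.858903, -18.541899)
θ=242°: h = r sin θ − e = -18.541899 − 3 = -21.541899
θ=242°: x = r cos θ + √(L² − h²) = -9.858903 + 299.225578 = 289.366675

θ=150°: 281.7197
θ=179°: 278.9916
θ=242°: 289.3667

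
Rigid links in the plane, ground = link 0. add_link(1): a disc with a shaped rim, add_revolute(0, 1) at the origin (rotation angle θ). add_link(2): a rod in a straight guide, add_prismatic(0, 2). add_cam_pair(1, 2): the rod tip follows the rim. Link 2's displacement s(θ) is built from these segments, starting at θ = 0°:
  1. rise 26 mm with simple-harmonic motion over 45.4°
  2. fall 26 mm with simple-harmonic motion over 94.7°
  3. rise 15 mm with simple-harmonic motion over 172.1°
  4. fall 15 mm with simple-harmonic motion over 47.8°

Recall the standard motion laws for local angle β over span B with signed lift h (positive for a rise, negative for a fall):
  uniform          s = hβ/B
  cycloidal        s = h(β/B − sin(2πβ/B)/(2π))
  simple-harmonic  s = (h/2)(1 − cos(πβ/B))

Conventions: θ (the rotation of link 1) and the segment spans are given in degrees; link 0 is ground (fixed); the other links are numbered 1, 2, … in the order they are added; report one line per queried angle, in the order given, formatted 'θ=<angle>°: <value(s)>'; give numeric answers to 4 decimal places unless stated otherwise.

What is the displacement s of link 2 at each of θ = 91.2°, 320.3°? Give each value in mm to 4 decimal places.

segment 1 (0° to 45.4°, simple-harmonic, h = 26) is passed completely: s = 0.0000 + (26) = 26.0000
θ = 91.2° falls in segment 2 (45.4° to 140.1°, simple-harmonic, h = -26): β = 91.2 − 45.4 = 45.8°, B = 94.7°; Δs = -26/2·(1 − cos(π·0.4836)) = -12.3318; s = 26.0000 − 12.3318 = 13.6682
segment 2 (45.4° to 140.1°, simple-harmonic, h = -26) is passed completely: s = 26.0000 + (-26) = 0.0000
segment 3 (140.1° to 312.2°, simple-harmonic, h = 15) is passed completely: s = 0.0000 + (15) = 15.0000
θ = 320.3° falls in segment 4 (312.2° to 360°, simple-harmonic, h = -15): β = 320.3 − 312.2 = 8.1°, B = 47.8°; Δs = -15/2·(1 − cos(π·0.1695)) = -1.0379; s = 15.0000 − 1.0379 = 13.9621

θ=91.2°: 13.6682
θ=320.3°: 13.9621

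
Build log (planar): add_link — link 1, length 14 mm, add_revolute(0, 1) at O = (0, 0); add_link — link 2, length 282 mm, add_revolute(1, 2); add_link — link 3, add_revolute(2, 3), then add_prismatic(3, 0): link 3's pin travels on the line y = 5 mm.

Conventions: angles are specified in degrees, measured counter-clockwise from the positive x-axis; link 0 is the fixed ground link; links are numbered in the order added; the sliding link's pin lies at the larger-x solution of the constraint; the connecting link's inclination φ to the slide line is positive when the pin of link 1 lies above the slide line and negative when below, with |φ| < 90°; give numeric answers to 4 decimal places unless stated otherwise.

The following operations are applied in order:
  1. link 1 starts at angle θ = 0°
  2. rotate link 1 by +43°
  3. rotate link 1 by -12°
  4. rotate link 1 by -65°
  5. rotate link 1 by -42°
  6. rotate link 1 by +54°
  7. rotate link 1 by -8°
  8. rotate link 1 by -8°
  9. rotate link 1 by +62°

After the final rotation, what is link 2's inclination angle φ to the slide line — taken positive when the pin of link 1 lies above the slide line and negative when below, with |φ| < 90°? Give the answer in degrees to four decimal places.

geometry: r = 14 mm, L = 282 mm, e = 5 mm; θ starts at 0°
rotate link 1 by +43°: θ ← 0° +43° = 43°
rotate link 1 by -12°: θ ← 43° -12° = 31°
rotate link 1 by -65°: θ ← 31° -65° = -34°
rotate link 1 by -42°: θ ← -34° -42° = -76°
rotate link 1 by +54°: θ ← -76° +54° = -22°
rotate link 1 by -8°: θ ← -22° -8° = -30°
rotate link 1 by -8°: θ ← -30° -8° = -38°
rotate link 1 by +62°: θ ← -38° +62° = 24°
h = r sin θ − e = 5.694313 − 5 = 0.694313
sin φ = h / L = 0.694313 / 282 = 0.00246210
φ = arcsin(0.00246210) = 0.141068°

0.1411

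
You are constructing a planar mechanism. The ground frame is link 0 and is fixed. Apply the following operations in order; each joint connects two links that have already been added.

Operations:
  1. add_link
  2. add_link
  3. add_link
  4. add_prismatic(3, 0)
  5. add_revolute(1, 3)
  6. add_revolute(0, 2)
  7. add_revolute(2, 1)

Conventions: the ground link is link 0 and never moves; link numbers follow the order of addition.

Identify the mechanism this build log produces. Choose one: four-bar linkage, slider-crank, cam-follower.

links: 4 (incl. ground); joints: 3 revolute, 1 prismatic, 0 higher (cam) pair, forming one closed loop
4 links, 3 revolutes + 1 prismatic in one loop → slider-crank

slider-crank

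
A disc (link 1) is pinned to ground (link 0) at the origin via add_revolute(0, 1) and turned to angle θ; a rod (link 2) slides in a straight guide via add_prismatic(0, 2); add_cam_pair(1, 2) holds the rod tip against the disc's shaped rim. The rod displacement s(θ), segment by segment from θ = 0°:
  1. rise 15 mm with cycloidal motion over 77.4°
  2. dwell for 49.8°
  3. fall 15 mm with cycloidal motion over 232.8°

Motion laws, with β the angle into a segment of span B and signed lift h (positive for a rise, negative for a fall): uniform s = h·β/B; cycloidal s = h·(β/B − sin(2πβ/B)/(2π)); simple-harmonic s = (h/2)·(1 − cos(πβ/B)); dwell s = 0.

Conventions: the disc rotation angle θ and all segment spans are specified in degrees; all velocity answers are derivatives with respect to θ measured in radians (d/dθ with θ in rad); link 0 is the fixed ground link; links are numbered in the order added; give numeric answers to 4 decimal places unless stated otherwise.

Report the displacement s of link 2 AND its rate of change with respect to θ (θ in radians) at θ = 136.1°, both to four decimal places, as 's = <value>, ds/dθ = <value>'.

segment 1 (0° to 77.4°, cycloidal, h = 15) is passed completely: s = 0.0000 + (15) = 15.0000
segment 2 (77.4° to 127.2°, dwell): s unchanged at 15.0000
θ = 136.1° falls in segment 3 (127.2° to 360°, cycloidal, h = -15): β = 136.1 − 127.2 = 8.9°, B = 232.8°; Δs = -15·(0.0382 − sin(2π·0.0382)/(2π)) = -0.0055; s = 15.0000 − 0.0055 = 14.9945
velocity in seg [127.2°–360°] (cycloidal), θ in radians: β = 8.9° = 0.1553 rad, B = 232.8° = 4.0631 rad; ds/dθ = (h/B)(1 − cos(2πβ/B)) = ((-15)/4.0631)(1 − cos(2π·0.0382)) = -0.105995 mm/rad

s = 14.9945, ds/dθ = -0.1060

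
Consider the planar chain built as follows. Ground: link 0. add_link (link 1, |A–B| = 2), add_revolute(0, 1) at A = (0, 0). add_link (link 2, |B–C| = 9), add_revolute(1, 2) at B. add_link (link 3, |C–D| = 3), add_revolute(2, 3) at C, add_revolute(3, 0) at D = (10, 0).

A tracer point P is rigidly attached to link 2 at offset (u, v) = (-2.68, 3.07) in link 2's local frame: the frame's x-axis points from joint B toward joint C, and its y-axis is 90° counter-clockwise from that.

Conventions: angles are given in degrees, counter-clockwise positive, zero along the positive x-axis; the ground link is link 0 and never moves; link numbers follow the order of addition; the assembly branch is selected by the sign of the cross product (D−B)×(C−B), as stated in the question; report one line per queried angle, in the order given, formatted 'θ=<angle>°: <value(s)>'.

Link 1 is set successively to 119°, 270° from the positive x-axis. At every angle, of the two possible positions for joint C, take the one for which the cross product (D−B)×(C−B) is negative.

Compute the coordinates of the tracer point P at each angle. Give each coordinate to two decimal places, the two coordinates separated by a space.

A=(0,0), D=(10.00,0)
θ=119°: B = A + 2.00·(cos119°, sin119°) = (-0.9696, 1.7492)
θ=119°: |BD| = 11.1082
θ=119°: circle(B,9.00) ∩ circle(D,3.00): a=8.7950, h=1.9102
θ=119°:   candidates: C₊=(8.0164,2.2506) cross=21.219; C₋=(7.4148,-1.5221) cross=-21.219
θ=119°:   branch - wants cross < 0 → take C=(7.4148,-1.5221) (cross=-21.219)
θ=119°: ex = (C−B)/|BC| = (0.9316,-0.3635); ey = (0.3635,0.9316)
θ=119°: P = B + -2.68·ex + 3.07·ey = (-2.3504,5.5834)
θ=270°: B = A + 2.00·(cos270°, sin270°) = (-0.0000, -2.0000)
θ=270°: |BD| = 10.1980
θ=270°: circle(B,9.00) ∩ circle(D,3.00): a=8.6291, h=2.5570
θ=270°:   candidates: C₊=(7.9601,2.1997) cross=26.077; C₋=(8.9630,-2.8151) cross=-26.077
θ=270°:   branch - wants cross < 0 → take C=(8.9630,-2.8151) (cross=-26.077)
θ=270°: ex = (C−B)/|BC| = (0.9959,-0.0906); ey = (0.0906,0.9959)
θ=270°: P = B + -2.68·ex + 3.07·ey = (-2.3910,1.3001)

θ=119°: -2.35 5.58
θ=270°: -2.39 1.30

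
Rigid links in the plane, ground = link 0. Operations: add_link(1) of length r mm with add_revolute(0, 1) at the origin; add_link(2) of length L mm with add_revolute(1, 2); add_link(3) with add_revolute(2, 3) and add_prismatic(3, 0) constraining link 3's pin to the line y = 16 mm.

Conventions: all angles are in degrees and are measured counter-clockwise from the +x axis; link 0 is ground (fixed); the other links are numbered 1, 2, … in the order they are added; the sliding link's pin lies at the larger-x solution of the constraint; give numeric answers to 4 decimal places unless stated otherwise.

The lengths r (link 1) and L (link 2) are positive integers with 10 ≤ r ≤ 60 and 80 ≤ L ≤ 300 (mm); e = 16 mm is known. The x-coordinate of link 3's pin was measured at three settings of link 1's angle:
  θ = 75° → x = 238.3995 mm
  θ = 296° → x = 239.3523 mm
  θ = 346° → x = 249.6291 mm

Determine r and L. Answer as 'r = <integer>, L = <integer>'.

constraint per measurement: (x − r cos θ)² + (r sin θ − e)² = L²
subtracting the θ₁ and θ₂ equations cancels the r² and L² terms:
r = (x₁² − x₂²) / (2[(x₁cos θ₁ + e sin θ₁) − (x₂cos θ₂ + e sin θ₂)]) = 17.0013 → r = 17
L² = (x₁ − r cos θ₁)² + (r sin θ₁ − e)² = 54755.9787 → L = 234.0000 → L = 234
check at θ₃=346°: x = 249.6291 (printed 249.6291) ✓

r = 17, L = 234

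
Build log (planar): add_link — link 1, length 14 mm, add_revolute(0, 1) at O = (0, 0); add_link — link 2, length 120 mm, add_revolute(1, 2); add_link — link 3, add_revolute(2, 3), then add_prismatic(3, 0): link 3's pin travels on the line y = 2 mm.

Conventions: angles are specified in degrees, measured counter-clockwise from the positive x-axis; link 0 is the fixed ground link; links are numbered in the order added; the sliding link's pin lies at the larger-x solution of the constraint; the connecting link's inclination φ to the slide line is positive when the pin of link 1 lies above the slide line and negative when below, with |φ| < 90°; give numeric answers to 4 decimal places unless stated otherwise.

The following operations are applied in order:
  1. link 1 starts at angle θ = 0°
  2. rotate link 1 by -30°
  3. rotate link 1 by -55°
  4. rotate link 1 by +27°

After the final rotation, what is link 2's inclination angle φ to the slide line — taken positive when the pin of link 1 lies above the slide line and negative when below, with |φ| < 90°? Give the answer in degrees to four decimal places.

geometry: r = 14 mm, L = 120 mm, e = 2 mm; θ starts at 0°
rotate link 1 by -30°: θ ← 0° -30° = -30°
rotate link 1 by -55°: θ ← -30° -55° = -85°
rotate link 1 by +27°: θ ← -85° +27° = -58°
h = r sin θ − e = -11.872673 − 2 = -13.872673
sin φ = h / L = -13.872673 / 120 = -0.11560561
φ = arcsin(-0.11560561) = -6.638557°

-6.6386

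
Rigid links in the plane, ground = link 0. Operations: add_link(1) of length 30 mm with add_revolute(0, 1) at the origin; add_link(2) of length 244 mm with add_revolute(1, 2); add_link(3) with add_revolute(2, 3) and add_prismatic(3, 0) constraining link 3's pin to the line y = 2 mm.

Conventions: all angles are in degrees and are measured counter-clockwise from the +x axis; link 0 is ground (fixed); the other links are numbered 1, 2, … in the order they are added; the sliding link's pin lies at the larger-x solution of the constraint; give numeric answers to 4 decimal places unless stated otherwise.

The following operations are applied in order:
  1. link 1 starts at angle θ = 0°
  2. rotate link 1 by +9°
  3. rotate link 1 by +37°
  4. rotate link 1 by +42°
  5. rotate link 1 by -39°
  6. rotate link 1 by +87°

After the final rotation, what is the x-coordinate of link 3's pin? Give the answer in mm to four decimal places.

geometry: r = 30 mm, L = 244 mm, e = 2 mm; θ starts at 0°
rotate link 1 by +9°: θ ← 0° +9° = 9°
rotate link 1 by +37°: θ ← 9° +37° = 46°
rotate link 1 by +42°: θ ← 46° +42° = 88°
rotate link 1 by -39°: θ ← 88° -39° = 49°
rotate link 1 by +87°: θ ← 49° +87° = 136°
crank pin P = (r cos θ, r sin θ) = (-21.580194, 20.839751)
h = r sin θ − e = 20.839751 − 2 = 18.839751
x = r cos θ + √(L² − h²) = -21.580194 + 243.271584 = 221.691390

221.6914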